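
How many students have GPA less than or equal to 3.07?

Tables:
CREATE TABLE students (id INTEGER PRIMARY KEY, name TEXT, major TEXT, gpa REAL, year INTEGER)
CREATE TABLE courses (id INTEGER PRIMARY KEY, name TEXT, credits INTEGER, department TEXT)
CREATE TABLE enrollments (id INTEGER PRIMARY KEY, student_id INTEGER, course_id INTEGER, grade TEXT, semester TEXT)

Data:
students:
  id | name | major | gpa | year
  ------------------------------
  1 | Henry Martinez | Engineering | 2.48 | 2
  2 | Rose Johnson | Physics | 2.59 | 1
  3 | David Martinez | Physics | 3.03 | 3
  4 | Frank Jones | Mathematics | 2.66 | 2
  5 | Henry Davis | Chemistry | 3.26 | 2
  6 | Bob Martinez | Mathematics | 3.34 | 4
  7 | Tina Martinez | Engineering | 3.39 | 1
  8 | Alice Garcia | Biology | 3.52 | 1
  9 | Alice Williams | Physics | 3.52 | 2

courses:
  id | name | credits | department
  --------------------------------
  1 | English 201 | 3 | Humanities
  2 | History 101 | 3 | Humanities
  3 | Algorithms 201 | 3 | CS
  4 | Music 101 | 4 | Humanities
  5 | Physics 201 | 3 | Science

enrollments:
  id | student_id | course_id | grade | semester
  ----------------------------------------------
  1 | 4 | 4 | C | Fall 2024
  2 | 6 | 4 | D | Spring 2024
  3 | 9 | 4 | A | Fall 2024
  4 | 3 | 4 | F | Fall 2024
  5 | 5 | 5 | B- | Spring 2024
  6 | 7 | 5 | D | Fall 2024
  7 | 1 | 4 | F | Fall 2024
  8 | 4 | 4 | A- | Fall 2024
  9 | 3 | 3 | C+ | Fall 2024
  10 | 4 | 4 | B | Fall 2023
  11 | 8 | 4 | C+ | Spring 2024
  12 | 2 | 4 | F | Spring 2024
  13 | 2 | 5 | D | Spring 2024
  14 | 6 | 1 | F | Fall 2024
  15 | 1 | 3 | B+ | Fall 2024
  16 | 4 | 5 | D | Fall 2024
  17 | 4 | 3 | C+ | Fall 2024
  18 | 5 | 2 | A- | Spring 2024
SELECT COUNT(*) FROM students WHERE gpa <= 3.07

Execution result:
4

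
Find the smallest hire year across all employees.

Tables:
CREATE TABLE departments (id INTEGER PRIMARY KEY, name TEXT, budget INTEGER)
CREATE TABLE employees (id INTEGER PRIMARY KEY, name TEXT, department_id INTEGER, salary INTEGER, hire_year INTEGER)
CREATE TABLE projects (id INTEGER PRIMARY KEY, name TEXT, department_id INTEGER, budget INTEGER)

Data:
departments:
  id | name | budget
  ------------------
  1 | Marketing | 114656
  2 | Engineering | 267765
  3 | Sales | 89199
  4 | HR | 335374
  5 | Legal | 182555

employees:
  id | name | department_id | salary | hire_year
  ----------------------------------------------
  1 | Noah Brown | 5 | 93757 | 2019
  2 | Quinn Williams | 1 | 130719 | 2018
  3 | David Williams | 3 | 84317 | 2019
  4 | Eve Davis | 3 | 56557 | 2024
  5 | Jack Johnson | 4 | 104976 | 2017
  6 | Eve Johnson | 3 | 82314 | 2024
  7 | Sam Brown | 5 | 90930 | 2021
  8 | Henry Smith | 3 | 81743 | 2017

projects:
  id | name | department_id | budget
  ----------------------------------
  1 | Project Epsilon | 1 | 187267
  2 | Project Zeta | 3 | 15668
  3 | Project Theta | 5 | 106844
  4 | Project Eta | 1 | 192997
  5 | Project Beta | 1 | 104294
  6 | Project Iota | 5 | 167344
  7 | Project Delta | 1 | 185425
SELECT MIN(hire_year) FROM employees

Execution result:
2017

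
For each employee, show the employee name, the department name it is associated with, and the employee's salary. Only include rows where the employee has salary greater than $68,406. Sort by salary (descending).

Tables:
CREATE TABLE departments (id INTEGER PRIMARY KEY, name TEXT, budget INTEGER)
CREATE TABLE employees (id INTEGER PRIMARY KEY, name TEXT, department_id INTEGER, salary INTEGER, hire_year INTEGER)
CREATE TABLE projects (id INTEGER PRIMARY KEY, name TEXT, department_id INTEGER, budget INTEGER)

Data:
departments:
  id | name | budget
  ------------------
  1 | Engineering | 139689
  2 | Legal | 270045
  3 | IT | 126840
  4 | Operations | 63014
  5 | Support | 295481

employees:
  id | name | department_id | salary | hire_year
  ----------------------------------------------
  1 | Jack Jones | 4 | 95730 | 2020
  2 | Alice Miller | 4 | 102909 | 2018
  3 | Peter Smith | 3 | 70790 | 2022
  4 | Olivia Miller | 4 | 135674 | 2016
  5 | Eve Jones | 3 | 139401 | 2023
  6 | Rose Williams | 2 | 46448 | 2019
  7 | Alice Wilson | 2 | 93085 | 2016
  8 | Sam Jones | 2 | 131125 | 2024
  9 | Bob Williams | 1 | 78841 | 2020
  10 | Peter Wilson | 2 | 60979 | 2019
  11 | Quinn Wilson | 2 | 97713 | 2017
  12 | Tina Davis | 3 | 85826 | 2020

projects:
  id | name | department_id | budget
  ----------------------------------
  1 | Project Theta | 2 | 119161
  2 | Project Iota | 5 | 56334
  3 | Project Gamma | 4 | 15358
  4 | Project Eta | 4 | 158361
SELECT c.name, p.name AS department, c.salary FROM employees c JOIN departments p ON c.department_id = p.id WHERE c.salary > 68406 ORDER BY c.salary DESC

Execution result:
name | department | salary
Eve Jones | IT | 139401
Olivia Miller | Operations | 135674
Sam Jones | Legal | 131125
Alice Miller | Operations | 102909
Quinn Wilson | Legal | 97713
Jack Jones | Operations | 95730
Alice Wilson | Legal | 93085
Tina Davis | IT | 85826
Bob Williams | Engineering | 78841
Peter Smith | IT | 70790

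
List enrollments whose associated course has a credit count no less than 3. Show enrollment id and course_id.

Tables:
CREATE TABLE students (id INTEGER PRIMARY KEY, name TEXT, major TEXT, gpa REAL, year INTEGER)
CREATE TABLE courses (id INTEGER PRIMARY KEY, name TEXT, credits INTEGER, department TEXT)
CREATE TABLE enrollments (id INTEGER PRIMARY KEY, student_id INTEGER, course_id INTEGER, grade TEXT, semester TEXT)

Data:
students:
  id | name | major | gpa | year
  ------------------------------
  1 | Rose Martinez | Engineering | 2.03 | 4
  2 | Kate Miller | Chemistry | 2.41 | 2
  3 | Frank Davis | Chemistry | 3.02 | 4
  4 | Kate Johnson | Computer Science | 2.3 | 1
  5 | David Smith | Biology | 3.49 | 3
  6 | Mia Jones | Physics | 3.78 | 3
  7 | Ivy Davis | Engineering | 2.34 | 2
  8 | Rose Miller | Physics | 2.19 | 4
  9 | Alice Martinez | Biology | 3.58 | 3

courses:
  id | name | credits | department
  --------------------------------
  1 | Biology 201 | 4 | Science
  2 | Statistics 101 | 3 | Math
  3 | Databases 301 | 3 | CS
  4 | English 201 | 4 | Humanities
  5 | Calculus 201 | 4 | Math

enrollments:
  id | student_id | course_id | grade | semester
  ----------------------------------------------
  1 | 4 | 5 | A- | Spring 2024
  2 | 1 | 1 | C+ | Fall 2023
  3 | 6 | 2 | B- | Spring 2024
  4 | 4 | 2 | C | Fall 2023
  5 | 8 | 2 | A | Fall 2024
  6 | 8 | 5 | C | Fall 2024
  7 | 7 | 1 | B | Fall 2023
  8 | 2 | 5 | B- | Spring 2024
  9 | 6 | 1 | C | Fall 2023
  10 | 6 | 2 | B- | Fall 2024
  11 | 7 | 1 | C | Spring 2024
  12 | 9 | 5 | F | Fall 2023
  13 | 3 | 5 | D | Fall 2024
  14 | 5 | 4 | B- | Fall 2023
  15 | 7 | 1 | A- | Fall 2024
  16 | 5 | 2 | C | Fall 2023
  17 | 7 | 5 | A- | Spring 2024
SELECT id, course_id FROM enrollments WHERE course_id IN (SELECT id FROM courses WHERE credits >= 3)

Execution result:
id | course_id
1 | 5
2 | 1
3 | 2
4 | 2
5 | 2
6 | 5
7 | 1
8 | 5
9 | 1
10 | 2
11 | 1
12 | 5
13 | 5
14 | 4
15 | 1
16 | 2
17 | 5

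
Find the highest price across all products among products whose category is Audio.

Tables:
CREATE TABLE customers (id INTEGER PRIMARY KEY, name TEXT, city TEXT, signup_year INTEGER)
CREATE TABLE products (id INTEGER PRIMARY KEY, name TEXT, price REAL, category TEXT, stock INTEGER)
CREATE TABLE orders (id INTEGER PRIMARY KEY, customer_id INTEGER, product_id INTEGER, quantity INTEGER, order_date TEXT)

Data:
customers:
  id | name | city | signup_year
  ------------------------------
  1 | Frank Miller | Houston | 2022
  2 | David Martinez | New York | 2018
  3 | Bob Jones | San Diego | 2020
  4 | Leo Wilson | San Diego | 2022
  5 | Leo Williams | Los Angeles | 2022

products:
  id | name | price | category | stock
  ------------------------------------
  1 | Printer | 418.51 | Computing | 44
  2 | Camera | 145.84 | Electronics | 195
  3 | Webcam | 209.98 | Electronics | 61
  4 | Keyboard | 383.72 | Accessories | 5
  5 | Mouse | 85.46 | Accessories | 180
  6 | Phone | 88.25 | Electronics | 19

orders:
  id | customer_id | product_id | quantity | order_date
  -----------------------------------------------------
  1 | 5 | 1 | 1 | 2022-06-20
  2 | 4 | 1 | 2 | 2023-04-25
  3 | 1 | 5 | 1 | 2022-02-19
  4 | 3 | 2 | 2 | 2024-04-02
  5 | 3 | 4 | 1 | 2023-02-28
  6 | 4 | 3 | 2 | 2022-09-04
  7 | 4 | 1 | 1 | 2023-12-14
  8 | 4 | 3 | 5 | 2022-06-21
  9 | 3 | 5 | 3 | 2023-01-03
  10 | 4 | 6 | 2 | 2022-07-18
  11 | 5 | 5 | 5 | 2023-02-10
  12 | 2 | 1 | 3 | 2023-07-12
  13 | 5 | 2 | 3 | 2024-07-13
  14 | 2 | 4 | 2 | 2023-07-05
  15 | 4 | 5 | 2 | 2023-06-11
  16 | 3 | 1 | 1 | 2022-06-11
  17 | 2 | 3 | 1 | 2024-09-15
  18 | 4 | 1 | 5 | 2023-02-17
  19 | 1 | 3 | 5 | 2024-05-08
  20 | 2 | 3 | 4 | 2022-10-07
SELECT MAX(price) FROM products WHERE category = 'Audio'

Execution result:
NULL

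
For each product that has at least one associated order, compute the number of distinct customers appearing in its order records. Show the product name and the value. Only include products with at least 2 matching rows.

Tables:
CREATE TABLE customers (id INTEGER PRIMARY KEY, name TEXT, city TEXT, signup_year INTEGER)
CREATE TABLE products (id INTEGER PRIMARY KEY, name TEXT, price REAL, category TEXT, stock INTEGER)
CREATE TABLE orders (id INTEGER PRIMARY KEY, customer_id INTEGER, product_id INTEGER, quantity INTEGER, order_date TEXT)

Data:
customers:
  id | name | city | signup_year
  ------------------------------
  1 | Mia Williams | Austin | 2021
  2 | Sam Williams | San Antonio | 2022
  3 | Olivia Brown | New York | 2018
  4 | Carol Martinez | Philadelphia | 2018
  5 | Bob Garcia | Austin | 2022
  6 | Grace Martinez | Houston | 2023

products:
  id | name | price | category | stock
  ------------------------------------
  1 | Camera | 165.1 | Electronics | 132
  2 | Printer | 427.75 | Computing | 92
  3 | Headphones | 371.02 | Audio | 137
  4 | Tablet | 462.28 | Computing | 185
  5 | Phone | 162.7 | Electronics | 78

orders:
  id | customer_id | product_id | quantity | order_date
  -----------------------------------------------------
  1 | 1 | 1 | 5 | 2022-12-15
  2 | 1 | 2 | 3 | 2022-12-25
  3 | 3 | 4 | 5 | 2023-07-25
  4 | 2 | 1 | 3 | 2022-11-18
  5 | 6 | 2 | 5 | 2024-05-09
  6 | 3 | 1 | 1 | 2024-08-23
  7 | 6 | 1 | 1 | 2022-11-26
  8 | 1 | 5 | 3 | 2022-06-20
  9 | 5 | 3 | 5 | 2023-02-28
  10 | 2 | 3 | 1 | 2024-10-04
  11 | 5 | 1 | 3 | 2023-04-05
SELECT p.name, COUNT(DISTINCT c.customer_id) AS distinct_customer_count FROM orders c JOIN products p ON c.product_id = p.id GROUP BY p.id, p.name HAVING COUNT(*) >= 2

Execution result:
name | distinct_customer_count
Camera | 5
Printer | 2
Headphones | 2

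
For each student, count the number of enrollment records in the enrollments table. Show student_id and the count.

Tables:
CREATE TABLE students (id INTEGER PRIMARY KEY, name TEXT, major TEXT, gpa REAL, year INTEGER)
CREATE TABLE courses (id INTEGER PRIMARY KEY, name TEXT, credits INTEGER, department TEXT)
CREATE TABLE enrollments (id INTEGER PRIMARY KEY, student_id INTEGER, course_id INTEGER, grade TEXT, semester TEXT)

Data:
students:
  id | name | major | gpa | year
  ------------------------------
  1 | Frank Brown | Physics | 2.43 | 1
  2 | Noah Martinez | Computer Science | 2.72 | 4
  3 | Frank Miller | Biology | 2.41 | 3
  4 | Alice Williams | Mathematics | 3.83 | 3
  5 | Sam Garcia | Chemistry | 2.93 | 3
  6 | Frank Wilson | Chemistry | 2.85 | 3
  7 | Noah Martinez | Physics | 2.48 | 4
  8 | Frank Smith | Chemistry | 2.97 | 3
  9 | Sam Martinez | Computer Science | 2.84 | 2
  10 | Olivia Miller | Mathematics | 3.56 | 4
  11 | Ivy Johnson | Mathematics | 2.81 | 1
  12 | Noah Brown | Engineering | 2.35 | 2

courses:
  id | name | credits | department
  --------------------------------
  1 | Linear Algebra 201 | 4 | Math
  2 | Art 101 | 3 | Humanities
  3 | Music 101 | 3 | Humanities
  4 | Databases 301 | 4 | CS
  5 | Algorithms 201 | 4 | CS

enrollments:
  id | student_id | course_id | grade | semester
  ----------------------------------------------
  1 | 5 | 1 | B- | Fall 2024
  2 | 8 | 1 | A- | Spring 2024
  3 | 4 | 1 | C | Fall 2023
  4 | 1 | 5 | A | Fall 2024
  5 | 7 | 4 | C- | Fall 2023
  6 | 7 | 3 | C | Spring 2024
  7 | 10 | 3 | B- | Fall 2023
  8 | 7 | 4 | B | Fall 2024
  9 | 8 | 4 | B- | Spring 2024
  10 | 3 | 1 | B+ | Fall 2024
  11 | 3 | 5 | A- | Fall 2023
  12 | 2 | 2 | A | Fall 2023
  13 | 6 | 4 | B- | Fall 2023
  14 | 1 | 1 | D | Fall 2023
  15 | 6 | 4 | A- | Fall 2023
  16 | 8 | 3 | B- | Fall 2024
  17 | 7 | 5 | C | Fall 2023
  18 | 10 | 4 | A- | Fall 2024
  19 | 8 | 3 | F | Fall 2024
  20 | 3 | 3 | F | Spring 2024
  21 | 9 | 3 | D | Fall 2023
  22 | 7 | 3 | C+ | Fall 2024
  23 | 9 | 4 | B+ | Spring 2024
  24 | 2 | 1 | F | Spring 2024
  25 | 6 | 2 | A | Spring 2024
SELECT student_id, COUNT(*) AS enrollment_count FROM enrollments GROUP BY student_id

Execution result:
student_id | enrollment_count
1 | 2
2 | 2
3 | 3
4 | 1
5 | 1
6 | 3
7 | 5
8 | 4
9 | 2
10 | 2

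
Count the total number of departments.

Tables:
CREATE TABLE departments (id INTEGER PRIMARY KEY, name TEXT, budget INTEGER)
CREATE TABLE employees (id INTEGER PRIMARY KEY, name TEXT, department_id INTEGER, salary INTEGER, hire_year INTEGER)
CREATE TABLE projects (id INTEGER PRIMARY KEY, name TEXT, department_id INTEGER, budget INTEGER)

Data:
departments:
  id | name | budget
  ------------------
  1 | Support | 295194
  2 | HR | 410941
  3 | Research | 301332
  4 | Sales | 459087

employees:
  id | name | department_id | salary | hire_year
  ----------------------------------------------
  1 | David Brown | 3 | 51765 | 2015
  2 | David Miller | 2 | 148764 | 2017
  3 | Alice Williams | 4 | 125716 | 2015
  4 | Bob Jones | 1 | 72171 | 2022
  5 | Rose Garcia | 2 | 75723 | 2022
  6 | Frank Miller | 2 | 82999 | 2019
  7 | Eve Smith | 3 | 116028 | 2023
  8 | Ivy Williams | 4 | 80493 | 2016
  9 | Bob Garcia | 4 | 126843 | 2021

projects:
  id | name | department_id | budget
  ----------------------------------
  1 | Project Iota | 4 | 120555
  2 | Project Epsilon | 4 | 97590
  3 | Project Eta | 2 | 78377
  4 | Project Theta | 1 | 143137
SELECT COUNT(*) FROM departments

Execution result:
4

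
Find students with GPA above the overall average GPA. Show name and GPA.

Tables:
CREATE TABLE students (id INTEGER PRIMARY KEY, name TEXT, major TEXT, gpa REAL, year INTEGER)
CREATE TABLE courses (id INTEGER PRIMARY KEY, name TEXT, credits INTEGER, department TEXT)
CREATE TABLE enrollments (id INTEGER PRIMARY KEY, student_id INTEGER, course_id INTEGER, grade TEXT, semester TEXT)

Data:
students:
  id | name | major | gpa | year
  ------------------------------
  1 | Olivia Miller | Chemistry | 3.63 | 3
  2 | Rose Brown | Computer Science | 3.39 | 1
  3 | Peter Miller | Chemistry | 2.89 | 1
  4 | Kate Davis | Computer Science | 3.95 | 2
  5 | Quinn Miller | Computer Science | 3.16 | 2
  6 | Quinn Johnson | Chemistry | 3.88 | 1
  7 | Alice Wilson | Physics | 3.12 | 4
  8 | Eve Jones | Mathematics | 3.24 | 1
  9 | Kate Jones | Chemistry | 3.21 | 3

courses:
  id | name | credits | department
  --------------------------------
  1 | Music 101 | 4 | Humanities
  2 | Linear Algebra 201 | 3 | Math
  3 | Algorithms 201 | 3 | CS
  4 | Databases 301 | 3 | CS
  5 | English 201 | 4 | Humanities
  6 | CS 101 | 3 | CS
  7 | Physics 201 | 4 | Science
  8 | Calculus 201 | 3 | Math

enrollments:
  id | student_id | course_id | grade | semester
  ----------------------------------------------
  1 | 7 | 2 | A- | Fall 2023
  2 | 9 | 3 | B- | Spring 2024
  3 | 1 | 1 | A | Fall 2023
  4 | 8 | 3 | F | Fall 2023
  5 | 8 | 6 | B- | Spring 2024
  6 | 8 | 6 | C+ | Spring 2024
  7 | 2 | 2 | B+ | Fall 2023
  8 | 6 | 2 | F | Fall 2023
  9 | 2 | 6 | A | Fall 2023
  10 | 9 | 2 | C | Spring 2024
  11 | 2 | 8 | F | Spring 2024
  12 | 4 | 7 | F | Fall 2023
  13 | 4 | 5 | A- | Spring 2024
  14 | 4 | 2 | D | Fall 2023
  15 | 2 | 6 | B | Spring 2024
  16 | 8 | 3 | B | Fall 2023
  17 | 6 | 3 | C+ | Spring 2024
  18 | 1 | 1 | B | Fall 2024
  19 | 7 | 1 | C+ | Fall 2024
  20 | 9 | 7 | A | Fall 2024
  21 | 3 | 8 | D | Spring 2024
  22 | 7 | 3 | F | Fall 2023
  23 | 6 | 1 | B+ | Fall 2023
SELECT name, gpa FROM students WHERE gpa > (SELECT AVG(gpa) FROM students)

Execution result:
name | gpa
Olivia Miller | 3.63
Rose Brown | 3.39
Kate Davis | 3.95
Quinn Johnson | 3.88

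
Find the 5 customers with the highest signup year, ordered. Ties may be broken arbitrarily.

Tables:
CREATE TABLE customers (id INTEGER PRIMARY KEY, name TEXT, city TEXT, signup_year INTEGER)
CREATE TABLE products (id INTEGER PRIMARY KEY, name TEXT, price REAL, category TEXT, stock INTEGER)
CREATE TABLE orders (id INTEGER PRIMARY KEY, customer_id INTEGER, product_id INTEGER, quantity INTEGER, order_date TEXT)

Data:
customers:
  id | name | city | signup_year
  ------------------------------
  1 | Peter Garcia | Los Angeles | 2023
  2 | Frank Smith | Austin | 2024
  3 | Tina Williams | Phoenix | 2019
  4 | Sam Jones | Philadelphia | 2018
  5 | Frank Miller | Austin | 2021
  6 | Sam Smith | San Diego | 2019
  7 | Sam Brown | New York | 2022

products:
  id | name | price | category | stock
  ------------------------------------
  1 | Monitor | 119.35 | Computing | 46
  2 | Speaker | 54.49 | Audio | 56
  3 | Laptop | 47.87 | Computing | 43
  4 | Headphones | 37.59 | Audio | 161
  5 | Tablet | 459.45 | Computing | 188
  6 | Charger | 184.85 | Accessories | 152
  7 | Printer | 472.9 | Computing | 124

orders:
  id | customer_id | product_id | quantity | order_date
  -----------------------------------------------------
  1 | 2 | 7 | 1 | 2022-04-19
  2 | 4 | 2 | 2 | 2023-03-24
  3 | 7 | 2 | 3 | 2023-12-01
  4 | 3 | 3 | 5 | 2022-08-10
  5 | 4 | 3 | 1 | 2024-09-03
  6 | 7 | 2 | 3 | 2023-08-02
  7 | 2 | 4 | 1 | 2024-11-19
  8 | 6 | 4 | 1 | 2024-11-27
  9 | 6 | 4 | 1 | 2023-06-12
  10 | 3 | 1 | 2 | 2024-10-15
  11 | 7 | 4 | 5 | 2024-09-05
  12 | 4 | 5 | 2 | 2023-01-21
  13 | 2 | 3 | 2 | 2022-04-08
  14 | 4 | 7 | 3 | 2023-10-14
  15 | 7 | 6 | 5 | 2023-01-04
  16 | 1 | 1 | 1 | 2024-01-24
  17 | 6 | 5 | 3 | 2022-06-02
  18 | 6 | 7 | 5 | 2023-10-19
SELECT name, signup_year FROM customers ORDER BY signup_year DESC LIMIT 5

Execution result:
name | signup_year
Frank Smith | 2024
Peter Garcia | 2023
Sam Brown | 2022
Frank Miller | 2021
Tina Williams | 2019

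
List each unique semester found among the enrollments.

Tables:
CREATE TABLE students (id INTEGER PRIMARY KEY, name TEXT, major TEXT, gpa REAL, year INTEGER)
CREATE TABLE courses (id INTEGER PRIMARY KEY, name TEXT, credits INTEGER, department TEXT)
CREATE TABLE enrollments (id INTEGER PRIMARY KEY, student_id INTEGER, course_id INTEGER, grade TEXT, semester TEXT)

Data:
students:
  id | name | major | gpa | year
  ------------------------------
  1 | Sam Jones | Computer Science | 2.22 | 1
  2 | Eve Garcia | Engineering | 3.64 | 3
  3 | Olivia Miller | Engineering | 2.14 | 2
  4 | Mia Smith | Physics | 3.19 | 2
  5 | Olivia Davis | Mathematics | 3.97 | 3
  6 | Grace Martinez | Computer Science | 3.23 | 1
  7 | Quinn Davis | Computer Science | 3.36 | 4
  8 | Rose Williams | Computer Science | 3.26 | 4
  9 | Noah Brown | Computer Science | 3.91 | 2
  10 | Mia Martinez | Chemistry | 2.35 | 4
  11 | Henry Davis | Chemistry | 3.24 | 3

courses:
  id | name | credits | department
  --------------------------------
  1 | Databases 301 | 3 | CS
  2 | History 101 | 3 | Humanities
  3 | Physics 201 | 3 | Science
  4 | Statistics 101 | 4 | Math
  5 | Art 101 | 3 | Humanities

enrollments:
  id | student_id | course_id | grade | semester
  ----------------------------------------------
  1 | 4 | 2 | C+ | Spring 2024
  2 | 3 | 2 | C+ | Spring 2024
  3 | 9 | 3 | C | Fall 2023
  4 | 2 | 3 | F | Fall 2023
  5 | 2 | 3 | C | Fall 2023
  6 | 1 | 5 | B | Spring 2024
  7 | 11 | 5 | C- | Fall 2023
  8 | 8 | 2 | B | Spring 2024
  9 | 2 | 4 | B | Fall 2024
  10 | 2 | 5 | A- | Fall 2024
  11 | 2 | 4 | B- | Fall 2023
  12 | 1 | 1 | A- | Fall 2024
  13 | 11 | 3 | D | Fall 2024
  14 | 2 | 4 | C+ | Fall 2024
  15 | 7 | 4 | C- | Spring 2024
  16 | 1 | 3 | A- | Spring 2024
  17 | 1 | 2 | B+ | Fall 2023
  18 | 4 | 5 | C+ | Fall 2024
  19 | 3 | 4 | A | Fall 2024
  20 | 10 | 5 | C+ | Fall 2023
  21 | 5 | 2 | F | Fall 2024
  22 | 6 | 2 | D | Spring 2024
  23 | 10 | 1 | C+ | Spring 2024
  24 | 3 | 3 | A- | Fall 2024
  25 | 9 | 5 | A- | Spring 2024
SELECT DISTINCT semester FROM enrollments

Execution result:
semester
Spring 2024
Fall 2023
Fall 2024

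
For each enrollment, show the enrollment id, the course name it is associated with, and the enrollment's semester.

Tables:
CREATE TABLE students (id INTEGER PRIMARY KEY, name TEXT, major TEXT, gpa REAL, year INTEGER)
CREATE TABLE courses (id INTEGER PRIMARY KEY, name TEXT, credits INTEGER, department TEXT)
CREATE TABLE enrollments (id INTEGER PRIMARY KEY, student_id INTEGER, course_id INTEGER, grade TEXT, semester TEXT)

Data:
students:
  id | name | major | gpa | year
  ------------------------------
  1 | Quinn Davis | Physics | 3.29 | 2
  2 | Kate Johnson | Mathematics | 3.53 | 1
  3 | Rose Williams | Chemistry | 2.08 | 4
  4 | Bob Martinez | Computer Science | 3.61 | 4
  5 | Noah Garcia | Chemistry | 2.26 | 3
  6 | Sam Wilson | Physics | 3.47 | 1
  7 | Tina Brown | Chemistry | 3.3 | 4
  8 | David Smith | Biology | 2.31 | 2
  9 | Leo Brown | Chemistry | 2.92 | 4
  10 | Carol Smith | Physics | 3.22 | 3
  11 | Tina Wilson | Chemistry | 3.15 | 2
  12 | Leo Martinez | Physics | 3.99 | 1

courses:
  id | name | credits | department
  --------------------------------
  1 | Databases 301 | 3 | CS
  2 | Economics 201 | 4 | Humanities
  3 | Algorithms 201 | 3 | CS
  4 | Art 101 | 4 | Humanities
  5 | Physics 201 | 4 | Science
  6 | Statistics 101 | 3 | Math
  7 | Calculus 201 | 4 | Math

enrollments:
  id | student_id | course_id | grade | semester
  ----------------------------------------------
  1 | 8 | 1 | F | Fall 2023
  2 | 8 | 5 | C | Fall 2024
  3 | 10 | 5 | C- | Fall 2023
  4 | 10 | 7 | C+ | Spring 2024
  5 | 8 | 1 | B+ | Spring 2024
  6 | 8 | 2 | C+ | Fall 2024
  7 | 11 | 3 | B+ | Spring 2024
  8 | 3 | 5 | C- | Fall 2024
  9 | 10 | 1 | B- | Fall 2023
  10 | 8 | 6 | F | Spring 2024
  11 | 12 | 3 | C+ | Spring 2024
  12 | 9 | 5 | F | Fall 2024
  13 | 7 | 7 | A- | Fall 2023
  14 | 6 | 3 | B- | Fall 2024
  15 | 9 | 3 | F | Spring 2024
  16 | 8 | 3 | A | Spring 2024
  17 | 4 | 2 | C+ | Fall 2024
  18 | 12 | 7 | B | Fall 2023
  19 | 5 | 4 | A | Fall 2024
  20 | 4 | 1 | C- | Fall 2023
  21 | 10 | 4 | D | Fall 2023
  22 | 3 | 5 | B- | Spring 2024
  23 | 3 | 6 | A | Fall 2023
SELECT c.id, p.name AS course, c.semester FROM enrollments c JOIN courses p ON c.course_id = p.id

Execution result:
id | course | semester
1 | Databases 301 | Fall 2023
2 | Physics 201 | Fall 2024
3 | Physics 201 | Fall 2023
4 | Calculus 201 | Spring 2024
5 | Databases 301 | Spring 2024
6 | Economics 201 | Fall 2024
7 | Algorithms 201 | Spring 2024
8 | Physics 201 | Fall 2024
9 | Databases 301 | Fall 2023
10 | Statistics 101 | Spring 2024
11 | Algorithms 201 | Spring 2024
12 | Physics 201 | Fall 2024
13 | Calculus 201 | Fall 2023
14 | Algorithms 201 | Fall 2024
15 | Algorithms 201 | Spring 2024
16 | Algorithms 201 | Spring 2024
17 | Economics 201 | Fall 2024
18 | Calculus 201 | Fall 2023
19 | Art 101 | Fall 2024
20 | Databases 301 | Fall 2023
21 | Art 101 | Fall 2023
22 | Physics 201 | Spring 2024
23 | Statistics 101 | Fall 2023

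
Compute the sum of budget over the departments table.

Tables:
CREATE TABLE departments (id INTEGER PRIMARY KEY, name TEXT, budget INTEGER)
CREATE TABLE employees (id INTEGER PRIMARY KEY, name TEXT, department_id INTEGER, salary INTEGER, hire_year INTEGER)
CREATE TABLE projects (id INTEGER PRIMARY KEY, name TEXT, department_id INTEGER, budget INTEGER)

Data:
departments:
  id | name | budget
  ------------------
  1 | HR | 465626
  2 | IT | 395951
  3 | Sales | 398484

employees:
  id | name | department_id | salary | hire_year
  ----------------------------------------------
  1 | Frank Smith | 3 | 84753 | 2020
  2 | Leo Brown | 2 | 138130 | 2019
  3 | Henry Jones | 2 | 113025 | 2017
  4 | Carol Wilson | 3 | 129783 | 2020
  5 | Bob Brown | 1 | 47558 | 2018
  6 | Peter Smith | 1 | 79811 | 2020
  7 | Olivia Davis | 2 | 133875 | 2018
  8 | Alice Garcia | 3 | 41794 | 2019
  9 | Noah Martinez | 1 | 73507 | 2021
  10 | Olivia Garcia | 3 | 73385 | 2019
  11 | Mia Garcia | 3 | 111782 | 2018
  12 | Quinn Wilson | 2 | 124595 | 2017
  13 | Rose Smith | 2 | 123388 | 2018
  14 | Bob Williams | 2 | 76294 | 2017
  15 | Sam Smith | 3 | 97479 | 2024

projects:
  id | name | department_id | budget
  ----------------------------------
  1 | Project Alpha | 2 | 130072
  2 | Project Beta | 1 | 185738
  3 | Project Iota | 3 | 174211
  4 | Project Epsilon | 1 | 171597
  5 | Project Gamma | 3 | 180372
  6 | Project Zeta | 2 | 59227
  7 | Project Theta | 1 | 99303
SELECT SUM(budget) FROM departments

Execution result:
1260061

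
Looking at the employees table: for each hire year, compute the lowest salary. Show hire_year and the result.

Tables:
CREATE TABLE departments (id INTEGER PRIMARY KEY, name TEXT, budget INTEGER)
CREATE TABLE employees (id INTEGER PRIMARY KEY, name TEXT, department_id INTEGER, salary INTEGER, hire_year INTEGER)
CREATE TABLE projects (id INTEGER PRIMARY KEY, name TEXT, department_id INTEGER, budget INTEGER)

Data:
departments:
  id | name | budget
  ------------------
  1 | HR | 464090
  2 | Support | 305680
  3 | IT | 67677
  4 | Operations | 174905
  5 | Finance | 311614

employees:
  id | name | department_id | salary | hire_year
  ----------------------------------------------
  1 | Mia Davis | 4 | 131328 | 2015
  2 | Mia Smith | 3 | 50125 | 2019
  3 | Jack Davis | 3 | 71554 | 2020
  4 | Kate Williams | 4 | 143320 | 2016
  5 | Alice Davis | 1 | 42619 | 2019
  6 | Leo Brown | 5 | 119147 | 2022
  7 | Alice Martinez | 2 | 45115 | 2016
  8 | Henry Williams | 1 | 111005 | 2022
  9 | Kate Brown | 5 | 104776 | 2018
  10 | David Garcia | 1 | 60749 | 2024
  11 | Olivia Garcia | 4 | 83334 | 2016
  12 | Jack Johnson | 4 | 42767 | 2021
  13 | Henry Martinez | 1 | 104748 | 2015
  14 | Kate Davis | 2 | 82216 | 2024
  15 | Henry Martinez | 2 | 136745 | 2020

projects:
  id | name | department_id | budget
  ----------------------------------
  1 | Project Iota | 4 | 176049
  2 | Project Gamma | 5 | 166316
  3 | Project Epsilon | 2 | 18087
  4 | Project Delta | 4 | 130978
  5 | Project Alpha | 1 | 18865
SELECT hire_year, MIN(salary) AS min_salary FROM employees GROUP BY hire_year

Execution result:
hire_year | min_salary
2015 | 104748
2016 | 45115
2018 | 104776
2019 | 42619
2020 | 71554
2021 | 42767
2022 | 111005
2024 | 60749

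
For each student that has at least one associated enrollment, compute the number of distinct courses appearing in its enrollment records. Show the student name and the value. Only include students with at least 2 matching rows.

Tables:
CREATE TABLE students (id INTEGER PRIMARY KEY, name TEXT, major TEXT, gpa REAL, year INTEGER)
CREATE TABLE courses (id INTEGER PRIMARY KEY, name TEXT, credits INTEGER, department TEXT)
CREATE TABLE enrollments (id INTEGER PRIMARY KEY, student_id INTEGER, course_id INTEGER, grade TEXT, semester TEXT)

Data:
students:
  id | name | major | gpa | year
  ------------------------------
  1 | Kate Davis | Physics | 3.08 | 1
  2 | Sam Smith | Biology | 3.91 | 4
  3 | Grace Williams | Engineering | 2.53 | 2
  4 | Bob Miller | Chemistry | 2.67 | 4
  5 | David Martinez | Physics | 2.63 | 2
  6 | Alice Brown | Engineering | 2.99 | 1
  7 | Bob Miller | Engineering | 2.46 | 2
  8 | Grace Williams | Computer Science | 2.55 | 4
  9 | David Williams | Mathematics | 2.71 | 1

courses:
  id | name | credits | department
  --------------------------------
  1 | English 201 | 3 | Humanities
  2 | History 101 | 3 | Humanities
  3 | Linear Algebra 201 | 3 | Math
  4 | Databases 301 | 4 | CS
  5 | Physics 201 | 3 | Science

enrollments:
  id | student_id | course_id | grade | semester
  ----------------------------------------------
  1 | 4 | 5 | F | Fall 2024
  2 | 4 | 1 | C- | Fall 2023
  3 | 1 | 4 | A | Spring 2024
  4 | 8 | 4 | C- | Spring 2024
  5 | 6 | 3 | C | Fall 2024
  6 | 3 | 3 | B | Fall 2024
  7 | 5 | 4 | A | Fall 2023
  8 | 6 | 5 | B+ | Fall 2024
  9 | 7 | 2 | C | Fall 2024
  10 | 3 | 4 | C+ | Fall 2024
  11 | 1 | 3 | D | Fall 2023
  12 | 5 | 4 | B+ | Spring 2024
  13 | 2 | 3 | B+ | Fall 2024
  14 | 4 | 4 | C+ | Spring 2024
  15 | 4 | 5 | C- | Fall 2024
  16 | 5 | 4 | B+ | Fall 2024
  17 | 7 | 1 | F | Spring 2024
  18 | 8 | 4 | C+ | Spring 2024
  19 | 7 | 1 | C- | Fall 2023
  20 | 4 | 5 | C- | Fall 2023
SELECT p.name, COUNT(DISTINCT c.course_id) AS distinct_course_count FROM enrollments c JOIN students p ON c.student_id = p.id GROUP BY p.id, p.name HAVING COUNT(*) >= 2

Execution result:
name | distinct_course_count
Kate Davis | 2
Grace Williams | 2
Bob Miller | 3
David Martinez | 1
Alice Brown | 2
Bob Miller | 2
Grace Williams | 1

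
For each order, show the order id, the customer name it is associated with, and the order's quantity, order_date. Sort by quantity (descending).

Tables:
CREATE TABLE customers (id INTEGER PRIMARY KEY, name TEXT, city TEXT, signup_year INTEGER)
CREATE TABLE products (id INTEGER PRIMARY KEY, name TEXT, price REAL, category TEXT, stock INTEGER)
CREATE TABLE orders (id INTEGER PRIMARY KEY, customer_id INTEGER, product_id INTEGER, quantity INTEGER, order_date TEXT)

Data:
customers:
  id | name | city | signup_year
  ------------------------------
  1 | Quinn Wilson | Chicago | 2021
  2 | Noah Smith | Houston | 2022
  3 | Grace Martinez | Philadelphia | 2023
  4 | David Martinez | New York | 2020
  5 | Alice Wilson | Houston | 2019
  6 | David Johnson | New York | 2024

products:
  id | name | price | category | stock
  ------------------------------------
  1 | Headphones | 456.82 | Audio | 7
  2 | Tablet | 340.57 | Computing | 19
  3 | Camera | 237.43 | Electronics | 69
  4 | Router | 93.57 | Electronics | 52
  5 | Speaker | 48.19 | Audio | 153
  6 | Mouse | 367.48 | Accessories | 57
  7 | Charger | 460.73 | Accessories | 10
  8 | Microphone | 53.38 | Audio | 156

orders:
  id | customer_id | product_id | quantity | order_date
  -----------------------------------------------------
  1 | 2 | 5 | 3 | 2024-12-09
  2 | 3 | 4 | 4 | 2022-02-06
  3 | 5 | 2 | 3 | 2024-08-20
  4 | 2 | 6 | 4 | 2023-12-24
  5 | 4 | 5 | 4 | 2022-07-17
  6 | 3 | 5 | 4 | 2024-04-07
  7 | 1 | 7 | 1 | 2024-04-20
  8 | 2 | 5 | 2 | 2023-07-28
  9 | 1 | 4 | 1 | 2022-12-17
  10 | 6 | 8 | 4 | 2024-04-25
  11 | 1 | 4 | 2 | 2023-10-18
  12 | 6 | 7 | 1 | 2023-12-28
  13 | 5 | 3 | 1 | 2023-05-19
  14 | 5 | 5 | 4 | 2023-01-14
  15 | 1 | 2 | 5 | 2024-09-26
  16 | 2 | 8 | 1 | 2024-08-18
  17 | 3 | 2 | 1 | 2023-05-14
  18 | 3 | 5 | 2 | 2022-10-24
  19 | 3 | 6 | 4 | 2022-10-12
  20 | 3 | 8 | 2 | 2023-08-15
SELECT c.id, p.name AS customer, c.quantity, c.order_date FROM orders c JOIN customers p ON c.customer_id = p.id ORDER BY c.quantity DESC

Execution result:
id | customer | quantity | order_date
15 | Quinn Wilson | 5 | 2024-09-26
2 | Grace Martinez | 4 | 2022-02-06
4 | Noah Smith | 4 | 2023-12-24
5 | David Martinez | 4 | 2022-07-17
6 | Grace Martinez | 4 | 2024-04-07
10 | David Johnson | 4 | 2024-04-25
14 | Alice Wilson | 4 | 2023-01-14
19 | Grace Martinez | 4 | 2022-10-12
1 | Noah Smith | 3 | 2024-12-09
3 | Alice Wilson | 3 | 2024-08-20
8 | Noah Smith | 2 | 2023-07-28
11 | Quinn Wilson | 2 | 2023-10-18
18 | Grace Martinez | 2 | 2022-10-24
20 | Grace Martinez | 2 | 2023-08-15
7 | Quinn Wilson | 1 | 2024-04-20
9 | Quinn Wilson | 1 | 2022-12-17
12 | David Johnson | 1 | 2023-12-28
13 | Alice Wilson | 1 | 2023-05-19
16 | Noah Smith | 1 | 2024-08-18
17 | Grace Martinez | 1 | 2023-05-14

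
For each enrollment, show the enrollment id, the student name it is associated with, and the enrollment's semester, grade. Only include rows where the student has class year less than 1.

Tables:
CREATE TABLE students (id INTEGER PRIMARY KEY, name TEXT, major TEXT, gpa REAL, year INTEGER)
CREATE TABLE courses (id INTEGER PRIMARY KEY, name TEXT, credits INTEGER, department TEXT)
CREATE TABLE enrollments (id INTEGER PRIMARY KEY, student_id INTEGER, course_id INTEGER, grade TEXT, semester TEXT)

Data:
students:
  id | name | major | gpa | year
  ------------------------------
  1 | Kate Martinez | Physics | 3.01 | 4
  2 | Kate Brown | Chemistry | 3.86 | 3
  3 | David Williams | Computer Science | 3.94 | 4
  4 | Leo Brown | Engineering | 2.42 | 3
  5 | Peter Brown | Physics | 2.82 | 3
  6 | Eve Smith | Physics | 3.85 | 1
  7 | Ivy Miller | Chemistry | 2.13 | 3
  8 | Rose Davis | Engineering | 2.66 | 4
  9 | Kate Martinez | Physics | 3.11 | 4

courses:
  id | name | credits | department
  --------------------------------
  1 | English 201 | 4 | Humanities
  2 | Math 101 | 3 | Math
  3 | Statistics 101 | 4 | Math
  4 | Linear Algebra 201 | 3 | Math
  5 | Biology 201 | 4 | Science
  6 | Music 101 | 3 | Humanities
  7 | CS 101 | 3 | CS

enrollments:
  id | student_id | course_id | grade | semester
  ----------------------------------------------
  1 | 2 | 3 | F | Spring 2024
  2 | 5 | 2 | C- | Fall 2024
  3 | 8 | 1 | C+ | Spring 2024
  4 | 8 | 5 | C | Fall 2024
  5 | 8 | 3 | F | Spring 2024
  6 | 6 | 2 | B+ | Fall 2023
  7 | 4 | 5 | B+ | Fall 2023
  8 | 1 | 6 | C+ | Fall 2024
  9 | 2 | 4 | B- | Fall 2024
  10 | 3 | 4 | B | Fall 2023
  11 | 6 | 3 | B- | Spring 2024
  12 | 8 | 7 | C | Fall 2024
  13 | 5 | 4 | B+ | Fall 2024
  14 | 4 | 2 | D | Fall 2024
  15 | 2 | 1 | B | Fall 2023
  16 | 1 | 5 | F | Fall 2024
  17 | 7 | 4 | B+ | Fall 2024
SELECT c.id, p.name AS student, c.semester, c.grade FROM enrollments c JOIN students p ON c.student_id = p.id WHERE p.year < 1

Execution result:
(no rows)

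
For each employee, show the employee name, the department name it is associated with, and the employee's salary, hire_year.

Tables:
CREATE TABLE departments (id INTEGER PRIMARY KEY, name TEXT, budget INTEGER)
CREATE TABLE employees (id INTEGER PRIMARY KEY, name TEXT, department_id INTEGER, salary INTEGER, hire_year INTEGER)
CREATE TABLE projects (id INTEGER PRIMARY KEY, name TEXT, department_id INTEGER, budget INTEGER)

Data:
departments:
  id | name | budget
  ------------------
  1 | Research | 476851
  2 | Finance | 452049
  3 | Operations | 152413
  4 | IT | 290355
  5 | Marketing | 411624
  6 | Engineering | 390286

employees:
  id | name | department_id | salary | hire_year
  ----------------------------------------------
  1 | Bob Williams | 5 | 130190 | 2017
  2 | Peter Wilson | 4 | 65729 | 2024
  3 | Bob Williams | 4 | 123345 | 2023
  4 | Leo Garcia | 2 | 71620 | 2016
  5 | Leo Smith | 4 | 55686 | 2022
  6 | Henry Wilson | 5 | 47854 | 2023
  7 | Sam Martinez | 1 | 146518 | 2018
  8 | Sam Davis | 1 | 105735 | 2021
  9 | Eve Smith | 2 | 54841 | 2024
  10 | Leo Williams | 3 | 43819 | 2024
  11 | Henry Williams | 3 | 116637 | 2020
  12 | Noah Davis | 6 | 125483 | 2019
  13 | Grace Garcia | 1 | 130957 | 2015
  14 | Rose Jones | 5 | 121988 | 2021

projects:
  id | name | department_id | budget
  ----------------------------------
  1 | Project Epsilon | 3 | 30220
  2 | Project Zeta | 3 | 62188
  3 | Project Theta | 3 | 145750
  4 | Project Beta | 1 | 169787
SELECT c.name, p.name AS department, c.salary, c.hire_year FROM employees c JOIN departments p ON c.department_id = p.id

Execution result:
name | department | salary | hire_year
Bob Williams | Marketing | 130190 | 2017
Peter Wilson | IT | 65729 | 2024
Bob Williams | IT | 123345 | 2023
Leo Garcia | Finance | 71620 | 2016
Leo Smith | IT | 55686 | 2022
Henry Wilson | Marketing | 47854 | 2023
Sam Martinez | Research | 146518 | 2018
Sam Davis | Research | 105735 | 2021
Eve Smith | Finance | 54841 | 2024
Leo Williams | Operations | 43819 | 2024
Henry Williams | Operations | 116637 | 2020
Noah Davis | Engineering | 125483 | 2019
Grace Garcia | Research | 130957 | 2015
Rose Jones | Marketing | 121988 | 2021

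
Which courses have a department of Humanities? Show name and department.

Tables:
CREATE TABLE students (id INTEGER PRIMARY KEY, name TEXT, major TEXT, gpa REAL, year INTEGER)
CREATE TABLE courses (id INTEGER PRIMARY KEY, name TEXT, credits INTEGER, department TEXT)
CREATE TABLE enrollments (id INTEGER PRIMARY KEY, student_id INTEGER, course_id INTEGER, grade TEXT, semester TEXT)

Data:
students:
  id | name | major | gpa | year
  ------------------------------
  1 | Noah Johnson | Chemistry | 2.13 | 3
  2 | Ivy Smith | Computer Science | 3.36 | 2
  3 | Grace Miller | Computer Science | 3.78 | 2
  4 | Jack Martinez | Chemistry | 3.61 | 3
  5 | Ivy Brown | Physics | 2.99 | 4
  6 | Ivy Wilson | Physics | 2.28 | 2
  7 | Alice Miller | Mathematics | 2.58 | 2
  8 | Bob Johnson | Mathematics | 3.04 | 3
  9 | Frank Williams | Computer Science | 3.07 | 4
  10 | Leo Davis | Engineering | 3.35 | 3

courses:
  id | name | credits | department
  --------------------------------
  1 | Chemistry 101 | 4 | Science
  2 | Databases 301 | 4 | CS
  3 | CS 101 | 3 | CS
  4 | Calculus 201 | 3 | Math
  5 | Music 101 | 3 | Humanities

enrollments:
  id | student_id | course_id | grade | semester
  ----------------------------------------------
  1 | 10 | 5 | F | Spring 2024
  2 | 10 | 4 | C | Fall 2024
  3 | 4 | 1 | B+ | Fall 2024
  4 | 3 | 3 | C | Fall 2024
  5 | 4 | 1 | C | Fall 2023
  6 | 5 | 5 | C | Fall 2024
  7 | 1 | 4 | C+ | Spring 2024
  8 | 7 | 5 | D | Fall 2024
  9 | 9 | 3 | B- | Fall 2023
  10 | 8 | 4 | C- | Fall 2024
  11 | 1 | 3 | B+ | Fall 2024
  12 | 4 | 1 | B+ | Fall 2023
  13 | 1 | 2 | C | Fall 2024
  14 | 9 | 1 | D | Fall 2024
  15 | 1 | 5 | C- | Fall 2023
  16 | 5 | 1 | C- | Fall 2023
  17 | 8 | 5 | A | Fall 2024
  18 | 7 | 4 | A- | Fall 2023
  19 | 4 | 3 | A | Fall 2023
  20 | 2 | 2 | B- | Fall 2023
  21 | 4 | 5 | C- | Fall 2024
SELECT name, department FROM courses WHERE department = 'Humanities'

Execution result:
name | department
Music 101 | Humanities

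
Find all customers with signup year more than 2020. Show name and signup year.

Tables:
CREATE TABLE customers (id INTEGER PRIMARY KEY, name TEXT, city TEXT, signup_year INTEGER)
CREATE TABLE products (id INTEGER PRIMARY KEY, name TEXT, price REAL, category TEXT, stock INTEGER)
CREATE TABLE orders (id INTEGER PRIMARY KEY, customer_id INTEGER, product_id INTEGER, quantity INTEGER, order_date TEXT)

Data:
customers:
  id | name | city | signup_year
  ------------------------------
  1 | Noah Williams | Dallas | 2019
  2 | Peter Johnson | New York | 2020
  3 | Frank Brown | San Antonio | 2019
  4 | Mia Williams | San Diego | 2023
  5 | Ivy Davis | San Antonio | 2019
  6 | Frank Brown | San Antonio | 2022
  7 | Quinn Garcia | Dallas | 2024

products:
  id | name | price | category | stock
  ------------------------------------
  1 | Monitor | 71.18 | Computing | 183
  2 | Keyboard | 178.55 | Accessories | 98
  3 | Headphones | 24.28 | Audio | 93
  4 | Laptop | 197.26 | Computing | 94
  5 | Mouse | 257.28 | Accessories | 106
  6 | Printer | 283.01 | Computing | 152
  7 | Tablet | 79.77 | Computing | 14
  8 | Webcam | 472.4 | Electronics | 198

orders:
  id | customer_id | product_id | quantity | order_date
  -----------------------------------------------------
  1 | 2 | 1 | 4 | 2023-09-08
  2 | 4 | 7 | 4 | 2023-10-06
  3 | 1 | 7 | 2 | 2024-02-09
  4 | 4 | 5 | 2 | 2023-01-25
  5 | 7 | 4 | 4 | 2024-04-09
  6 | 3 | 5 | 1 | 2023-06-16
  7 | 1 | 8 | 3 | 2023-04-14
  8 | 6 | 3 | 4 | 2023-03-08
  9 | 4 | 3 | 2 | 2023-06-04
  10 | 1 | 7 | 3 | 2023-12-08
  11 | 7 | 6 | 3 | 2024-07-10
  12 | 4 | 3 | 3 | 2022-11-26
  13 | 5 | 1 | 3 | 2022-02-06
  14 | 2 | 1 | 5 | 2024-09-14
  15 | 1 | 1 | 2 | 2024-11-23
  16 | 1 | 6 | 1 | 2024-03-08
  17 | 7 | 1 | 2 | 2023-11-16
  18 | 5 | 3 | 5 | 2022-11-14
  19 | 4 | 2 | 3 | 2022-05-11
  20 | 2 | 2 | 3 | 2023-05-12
SELECT name, signup_year FROM customers WHERE signup_year > 2020

Execution result:
name | signup_year
Mia Williams | 2023
Frank Brown | 2022
Quinn Garcia | 2024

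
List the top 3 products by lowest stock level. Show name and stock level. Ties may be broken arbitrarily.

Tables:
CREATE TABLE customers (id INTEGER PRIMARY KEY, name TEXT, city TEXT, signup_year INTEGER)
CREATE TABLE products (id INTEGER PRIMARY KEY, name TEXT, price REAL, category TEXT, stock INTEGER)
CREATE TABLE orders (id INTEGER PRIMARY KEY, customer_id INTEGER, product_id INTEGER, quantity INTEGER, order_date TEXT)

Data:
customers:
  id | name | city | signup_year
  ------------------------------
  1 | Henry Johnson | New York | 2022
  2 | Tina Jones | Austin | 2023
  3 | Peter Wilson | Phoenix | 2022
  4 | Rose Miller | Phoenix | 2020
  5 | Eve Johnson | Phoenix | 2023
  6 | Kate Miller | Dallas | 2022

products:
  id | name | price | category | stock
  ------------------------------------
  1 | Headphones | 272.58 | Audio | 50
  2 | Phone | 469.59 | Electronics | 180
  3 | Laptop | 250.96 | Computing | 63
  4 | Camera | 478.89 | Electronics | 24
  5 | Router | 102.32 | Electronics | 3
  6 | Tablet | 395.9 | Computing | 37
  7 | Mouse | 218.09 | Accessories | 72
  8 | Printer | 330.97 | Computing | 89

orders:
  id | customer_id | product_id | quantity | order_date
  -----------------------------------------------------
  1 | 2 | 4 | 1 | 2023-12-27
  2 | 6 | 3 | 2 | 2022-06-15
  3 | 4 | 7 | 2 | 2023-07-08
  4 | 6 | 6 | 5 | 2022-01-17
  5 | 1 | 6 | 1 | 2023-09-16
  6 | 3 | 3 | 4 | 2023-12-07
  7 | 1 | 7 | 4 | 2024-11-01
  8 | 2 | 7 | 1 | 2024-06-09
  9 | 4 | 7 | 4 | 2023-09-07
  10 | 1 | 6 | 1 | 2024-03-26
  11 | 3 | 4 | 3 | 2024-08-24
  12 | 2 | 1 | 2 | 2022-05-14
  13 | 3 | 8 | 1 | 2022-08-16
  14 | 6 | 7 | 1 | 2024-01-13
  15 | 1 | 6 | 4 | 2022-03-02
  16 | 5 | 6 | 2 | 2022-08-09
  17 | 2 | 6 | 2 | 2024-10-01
SELECT name, stock FROM products ORDER BY stock ASC LIMIT 3

Execution result:
name | stock
Router | 3
Camera | 24
Tablet | 37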